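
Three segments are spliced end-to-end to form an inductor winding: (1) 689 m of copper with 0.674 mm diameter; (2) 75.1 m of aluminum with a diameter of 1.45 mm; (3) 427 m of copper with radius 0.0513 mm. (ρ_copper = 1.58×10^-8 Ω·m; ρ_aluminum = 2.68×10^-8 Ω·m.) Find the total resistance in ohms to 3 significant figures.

Seg 1: A = π(d/2)² = π(3.3700e-04 m)² = 3.568e-07 m²
R_1 = (1.58×10^-8)(689)/(3.568e-07) = 30.51 Ω
Seg 2: A = π(d/2)² = π(7.2500e-04 m)² = 1.651e-06 m²
R_2 = (2.68×10^-8)(75.1)/(1.651e-06) = 1.219 Ω
Seg 3: A = πr² = π(5.1300e-05 m)² = 8.268e-09 m²
R_3 = (1.58×10^-8)(427)/(8.268e-09) = 816 Ω
R_total = R_1 + R_2 + R_3 = 848 Ω

848 Ω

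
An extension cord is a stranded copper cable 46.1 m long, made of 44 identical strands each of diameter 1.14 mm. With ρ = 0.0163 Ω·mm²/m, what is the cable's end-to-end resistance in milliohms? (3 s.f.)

ρ = 0.0163 Ω·mm²/m = 1.63×10^-8 Ω·m
A_strand = π(5.7000e-04 m)² = 1.021e-06 m²
R_strand = ρL/A = (1.63×10^-8)(46.1)/(1.021e-06) = 0.7362 Ω
R_total = R_strand/N = 0.7362/44 = 16.7 mΩ

16.7 mΩ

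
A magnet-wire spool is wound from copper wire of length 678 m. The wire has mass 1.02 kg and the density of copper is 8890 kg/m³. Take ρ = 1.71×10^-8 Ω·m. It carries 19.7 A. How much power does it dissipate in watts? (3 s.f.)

A = m/(density·L) = 1.02/(8890×678) = 1.6923e-07 m²
R = ρL/A = (1.71×10^-8)(678)/(1.6923e-07) = 68.51 Ω
P = I²R = (19.7)² × 68.51 = 26600 W

26600 W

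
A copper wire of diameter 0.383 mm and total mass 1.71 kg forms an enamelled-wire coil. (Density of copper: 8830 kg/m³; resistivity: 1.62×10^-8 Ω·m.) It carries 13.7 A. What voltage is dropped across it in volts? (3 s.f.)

A = π(d/2)² = π(1.9150e-04 m)² = 1.1521e-07 m²
L = m/(density·A) = 1.71/(8830×1.1521e-07) = 1681 m
R = ρL/A = (1.62×10^-8)(1681)/(1.1521e-07) = 236.4 Ω
V = IR = 13.7 × 236.4 = 3240 V

3240 V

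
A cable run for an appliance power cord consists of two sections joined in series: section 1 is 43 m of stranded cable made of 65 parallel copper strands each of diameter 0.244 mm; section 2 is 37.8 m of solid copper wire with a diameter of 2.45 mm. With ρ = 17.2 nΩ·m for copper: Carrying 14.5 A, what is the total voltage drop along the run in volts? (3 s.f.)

ρ = 17.2 nΩ·m = 1.72×10^-8 Ω·m
Section 1: A_strand = π(1.2200e-04)² = 4.676e-08 m²; R₁ = ρL/(N·A_s) = (1.72×10^-8)(43)/(65×4.676e-08) = 0.2433 Ω
Section 2: A = π(d/2)² = π(1.2250e-03 m)² = 4.714e-06 m²
R₂ = (1.72×10^-8)(37.8)/(4.714e-06) = 0.1379 Ω
R = R₁ + R₂ = 0.3813 Ω
V = IR = 14.5 × 0.3813 = 5.53 V

5.53 V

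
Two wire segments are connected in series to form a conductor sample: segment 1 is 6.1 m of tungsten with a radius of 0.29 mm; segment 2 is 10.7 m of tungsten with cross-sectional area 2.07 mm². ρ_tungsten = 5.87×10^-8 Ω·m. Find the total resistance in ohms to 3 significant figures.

1.66 Ω

Segment 1: A = πr² = π(2.9000e-04 m)² = 2.642e-07 m²
R₁ = ρL/A = (5.87×10^-8)(6.1)/(2.642e-07) = 1.355 Ω
Segment 2: A = 2.07 mm² = 2.070e-06 m²
R₂ = (5.87×10^-8)(10.7)/(2.070e-06) = 0.3034 Ω
R = R₁ + R₂ = 1.66 Ω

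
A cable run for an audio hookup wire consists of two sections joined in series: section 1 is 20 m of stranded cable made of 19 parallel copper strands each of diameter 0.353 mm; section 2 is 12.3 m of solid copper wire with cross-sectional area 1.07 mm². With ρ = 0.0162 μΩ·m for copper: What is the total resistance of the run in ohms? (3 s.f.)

0.360 Ω

ρ = 0.0162 μΩ·m = 1.62×10^-8 Ω·m
Section 1: A_strand = π(1.7650e-04)² = 9.787e-08 m²; R₁ = ρL/(N·A_s) = (1.62×10^-8)(20)/(19×9.787e-08) = 0.1742 Ω
Section 2: A = 1.07 mm² = 1.070e-06 m²
R₂ = (1.62×10^-8)(12.3)/(1.070e-06) = 0.1862 Ω
R = R₁ + R₂ = 0.360 Ω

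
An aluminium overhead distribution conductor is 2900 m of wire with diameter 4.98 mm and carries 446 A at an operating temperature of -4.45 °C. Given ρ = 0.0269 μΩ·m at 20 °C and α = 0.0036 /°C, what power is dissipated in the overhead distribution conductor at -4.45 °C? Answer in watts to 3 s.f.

7.27×10^5 W

ρ = 0.0269 μΩ·m = 2.69×10^-8 Ω·m
A = π(d/2)² = π(2.4900e-03 m)² = 1.948e-05 m²
R₍20₎ = ρL/A = (2.69×10^-8)(2900)/(1.948e-05) = 4.005 Ω
R₍-4.45₎ = R₍20₎(1 + αΔT) = 4.005 × (1 + 0.0036×-24.4) = 3.652 Ω
P = I²R = (446)² × 3.652 = 7.27×10^5 W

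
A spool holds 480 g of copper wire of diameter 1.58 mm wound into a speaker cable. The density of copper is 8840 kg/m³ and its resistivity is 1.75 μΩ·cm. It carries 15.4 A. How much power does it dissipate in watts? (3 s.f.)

58.6 W

ρ = 1.75 μΩ·cm = 1.75×10^-8 Ω·m
A = π(d/2)² = π(7.9000e-04 m)² = 1.9607e-06 m²
L = m/(density·A) = 0.48/(8840×1.9607e-06) = 27.69 m
R = ρL/A = (1.75×10^-8)(27.69)/(1.9607e-06) = 0.2472 Ω
P = I²R = (15.4)² × 0.2472 = 58.6 W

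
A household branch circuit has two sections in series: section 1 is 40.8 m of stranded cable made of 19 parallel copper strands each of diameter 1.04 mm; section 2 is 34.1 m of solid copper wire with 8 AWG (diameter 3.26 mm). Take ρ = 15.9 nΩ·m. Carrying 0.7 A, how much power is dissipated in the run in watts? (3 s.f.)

0.0515 W

ρ = 15.9 nΩ·m = 1.59×10^-8 Ω·m
Section 1: A_strand = π(5.2000e-04)² = 8.495e-07 m²; R₁ = ρL/(N·A_s) = (1.59×10^-8)(40.8)/(19×8.495e-07) = 0.04019 Ω
Section 2: A = π(3.26/2 mm)² = π(1.6300e-03 m)² = 8.347e-06 m²
R₂ = (1.59×10^-8)(34.1)/(8.347e-06) = 0.06496 Ω
R = R₁ + R₂ = 0.1051 Ω
P = I²R = (0.7)² × 0.1051 = 0.0515 W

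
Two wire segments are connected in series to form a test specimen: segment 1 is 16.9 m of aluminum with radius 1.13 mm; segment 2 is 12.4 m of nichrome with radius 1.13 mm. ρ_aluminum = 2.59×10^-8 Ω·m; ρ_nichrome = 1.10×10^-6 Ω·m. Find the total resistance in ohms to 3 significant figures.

3.51 Ω

Segment 1: A = πr² = π(1.1300e-03 m)² = 4.011e-06 m²
R₁ = ρL/A = (2.59×10^-8)(16.9)/(4.011e-06) = 0.1091 Ω
R₂ = (1.10×10^-6)(12.4)/(4.011e-06) = 3.4 Ω
R = R₁ + R₂ = 3.51 Ω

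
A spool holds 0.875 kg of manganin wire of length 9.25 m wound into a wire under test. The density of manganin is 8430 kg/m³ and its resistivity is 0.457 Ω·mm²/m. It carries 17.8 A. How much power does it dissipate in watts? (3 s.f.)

119 W

ρ = 0.457 Ω·mm²/m = 4.57×10^-7 Ω·m
A = m/(density·L) = 0.875/(8430×9.25) = 1.1221e-05 m²
R = ρL/A = (4.57×10^-7)(9.25)/(1.1221e-05) = 0.3767 Ω
P = I²R = (17.8)² × 0.3767 = 119 W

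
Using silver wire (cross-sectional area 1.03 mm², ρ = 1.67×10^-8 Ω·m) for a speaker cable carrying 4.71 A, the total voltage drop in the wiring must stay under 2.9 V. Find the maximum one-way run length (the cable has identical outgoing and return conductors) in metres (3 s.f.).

A = 1.03 mm² = 1.030e-06 m²
L_max = V_max·A/(2·ρI) = (2.9)(1.030e-06)/(2×1.67×10^-8×4.71) = 19.0 m

19.0 m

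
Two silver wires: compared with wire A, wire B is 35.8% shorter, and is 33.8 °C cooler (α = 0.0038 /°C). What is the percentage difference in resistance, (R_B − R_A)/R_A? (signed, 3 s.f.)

-44.0%

R ∝ ρL/d² with ρ ∝ (1+αΔT), so R_B/R_A = (1 − 35.8/100) × (1 − 0.0038×33.8)
= 0.642 × 0.8716 = 0.5595
(R_B − R_A)/R_A = 0.5595 − 1 = -44.0%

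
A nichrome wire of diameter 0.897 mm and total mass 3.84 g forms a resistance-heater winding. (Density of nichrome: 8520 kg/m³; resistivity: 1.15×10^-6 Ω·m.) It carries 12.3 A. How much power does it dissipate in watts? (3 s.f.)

A = π(d/2)² = π(4.4850e-04 m)² = 6.3194e-07 m²
L = m/(density·A) = 0.00384/(8520×6.3194e-07) = 0.7132 m
R = ρL/A = (1.15×10^-6)(0.7132)/(6.3194e-07) = 1.298 Ω
P = I²R = (12.3)² × 1.298 = 196 W

196 W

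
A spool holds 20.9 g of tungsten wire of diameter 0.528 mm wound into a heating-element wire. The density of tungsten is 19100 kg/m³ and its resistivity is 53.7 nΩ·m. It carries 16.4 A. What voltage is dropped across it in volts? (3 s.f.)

ρ = 53.7 nΩ·m = 5.37×10^-8 Ω·m
A = π(d/2)² = π(2.6400e-04 m)² = 2.1896e-07 m²
L = m/(density·A) = 0.0209/(19100×2.1896e-07) = 4.998 m
R = ρL/A = (5.37×10^-8)(4.998)/(2.1896e-07) = 1.226 Ω
V = IR = 16.4 × 1.226 = 20.1 V

20.1 V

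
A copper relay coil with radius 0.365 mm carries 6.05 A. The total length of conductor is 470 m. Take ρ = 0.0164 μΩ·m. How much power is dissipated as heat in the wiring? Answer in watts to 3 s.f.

ρ = 0.0164 μΩ·m = 1.64×10^-8 Ω·m
A = πr² = π(3.6500e-04 m)² = 4.185e-07 m²
R = ρL/A = (1.64×10^-8)(470)/(4.185e-07) = 18.42 Ω
P = I²R = (6.05)² × 18.42 = 674 W

674 W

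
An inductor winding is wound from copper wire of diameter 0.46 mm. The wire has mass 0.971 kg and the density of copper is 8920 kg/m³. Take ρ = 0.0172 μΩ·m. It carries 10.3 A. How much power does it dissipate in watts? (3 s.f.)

7190 W

ρ = 0.0172 μΩ·m = 1.72×10^-8 Ω·m
A = π(d/2)² = π(2.3000e-04 m)² = 1.6619e-07 m²
L = m/(density·A) = 0.971/(8920×1.6619e-07) = 655 m
R = ρL/A = (1.72×10^-8)(655)/(1.6619e-07) = 67.79 Ω
P = I²R = (10.3)² × 67.79 = 7190 W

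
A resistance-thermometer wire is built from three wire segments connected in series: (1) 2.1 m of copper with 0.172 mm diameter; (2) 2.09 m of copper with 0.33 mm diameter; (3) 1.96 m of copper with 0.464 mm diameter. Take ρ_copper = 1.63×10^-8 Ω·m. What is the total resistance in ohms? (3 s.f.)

Seg 1: A = π(d/2)² = π(8.6000e-05 m)² = 2.324e-08 m²
R_1 = (1.63×10^-8)(2.1)/(2.324e-08) = 1.473 Ω
Seg 2: A = π(d/2)² = π(1.6500e-04 m)² = 8.553e-08 m²
R_2 = (1.63×10^-8)(2.09)/(8.553e-08) = 0.3983 Ω
Seg 3: A = π(d/2)² = π(2.3200e-04 m)² = 1.691e-07 m²
R_3 = (1.63×10^-8)(1.96)/(1.691e-07) = 0.1889 Ω
R_total = R_1 + R_2 + R_3 = 2.06 Ω

2.06 Ω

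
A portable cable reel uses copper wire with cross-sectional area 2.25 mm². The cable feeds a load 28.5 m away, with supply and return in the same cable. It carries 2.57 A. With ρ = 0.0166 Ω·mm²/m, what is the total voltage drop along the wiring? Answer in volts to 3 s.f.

1.08 V

ρ = 0.0166 Ω·mm²/m = 1.66×10^-8 Ω·m
A = 2.25 mm² = 2.250e-06 m²
Total conductor length (both ways) L = 2 × 28.5 = 57 m
R = ρL/A = (1.66×10^-8)(57)/(2.250e-06) = 0.4205 Ω
V = IR = 2.57 × 0.4205 = 1.08 V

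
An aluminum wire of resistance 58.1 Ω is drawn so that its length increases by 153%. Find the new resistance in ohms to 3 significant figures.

372 Ω

k = 1 + 153/100 = 2.53; volume constant ⇒ A' = A/k, so R' = k²R.
R' = 6.401 × 58.1 = 372 Ω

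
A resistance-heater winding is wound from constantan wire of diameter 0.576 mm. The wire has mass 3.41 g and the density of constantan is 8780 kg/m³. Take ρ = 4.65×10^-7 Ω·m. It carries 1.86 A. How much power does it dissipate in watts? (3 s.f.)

A = π(d/2)² = π(2.8800e-04 m)² = 2.6058e-07 m²
L = m/(density·A) = 0.00341/(8780×2.6058e-07) = 1.49 m
R = ρL/A = (4.65×10^-7)(1.49)/(2.6058e-07) = 2.66 Ω
P = I²R = (1.86)² × 2.66 = 9.20 W

9.20 W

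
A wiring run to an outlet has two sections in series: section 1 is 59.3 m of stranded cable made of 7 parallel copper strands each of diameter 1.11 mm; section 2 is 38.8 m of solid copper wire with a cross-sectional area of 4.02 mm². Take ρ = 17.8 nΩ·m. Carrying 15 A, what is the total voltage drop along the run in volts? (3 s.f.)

4.91 V

ρ = 17.8 nΩ·m = 1.78×10^-8 Ω·m
Section 1: A_strand = π(5.5500e-04)² = 9.677e-07 m²; R₁ = ρL/(N·A_s) = (1.78×10^-8)(59.3)/(7×9.677e-07) = 0.1558 Ω
Section 2: A = 4.02 mm² = 4.020e-06 m²
R₂ = (1.78×10^-8)(38.8)/(4.020e-06) = 0.1718 Ω
R = R₁ + R₂ = 0.3276 Ω
V = IR = 15 × 0.3276 = 4.91 V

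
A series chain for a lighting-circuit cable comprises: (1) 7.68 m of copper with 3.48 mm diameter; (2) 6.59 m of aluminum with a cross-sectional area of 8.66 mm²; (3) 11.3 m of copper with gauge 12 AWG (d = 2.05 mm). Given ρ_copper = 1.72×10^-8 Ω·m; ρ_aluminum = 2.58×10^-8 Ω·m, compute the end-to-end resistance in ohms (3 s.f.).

Seg 1: A = π(d/2)² = π(1.7400e-03 m)² = 9.511e-06 m²
R_1 = (1.72×10^-8)(7.68)/(9.511e-06) = 0.01389 Ω
Seg 2: A = 8.66 mm² = 8.660e-06 m²
R_2 = (2.58×10^-8)(6.59)/(8.660e-06) = 0.01963 Ω
Seg 3: A = π(2.05/2 mm)² = π(1.0250e-03 m)² = 3.301e-06 m²
R_3 = (1.72×10^-8)(11.3)/(3.301e-06) = 0.05889 Ω
R_total = R_1 + R_2 + R_3 = 0.0924 Ω

0.0924 Ω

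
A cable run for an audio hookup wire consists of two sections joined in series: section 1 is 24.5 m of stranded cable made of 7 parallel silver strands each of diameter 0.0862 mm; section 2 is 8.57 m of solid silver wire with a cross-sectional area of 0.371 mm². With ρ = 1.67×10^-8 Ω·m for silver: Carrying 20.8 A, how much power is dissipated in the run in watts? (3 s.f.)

4500 W

Section 1: A_strand = π(4.3100e-05)² = 5.836e-09 m²; R₁ = ρL/(N·A_s) = (1.67×10^-8)(24.5)/(7×5.836e-09) = 10.02 Ω
Section 2: A = 0.371 mm² = 3.710e-07 m²
R₂ = (1.67×10^-8)(8.57)/(3.710e-07) = 0.3858 Ω
R = R₁ + R₂ = 10.4 Ω
P = I²R = (20.8)² × 10.4 = 4500 W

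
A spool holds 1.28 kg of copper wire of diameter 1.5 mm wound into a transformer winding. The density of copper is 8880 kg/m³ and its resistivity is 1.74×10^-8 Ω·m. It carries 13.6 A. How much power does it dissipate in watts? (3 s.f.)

A = π(d/2)² = π(7.5000e-04 m)² = 1.7671e-06 m²
L = m/(density·A) = 1.28/(8880×1.7671e-06) = 81.57 m
R = ρL/A = (1.74×10^-8)(81.57)/(1.7671e-06) = 0.8032 Ω
P = I²R = (13.6)² × 0.8032 = 149 W

149 W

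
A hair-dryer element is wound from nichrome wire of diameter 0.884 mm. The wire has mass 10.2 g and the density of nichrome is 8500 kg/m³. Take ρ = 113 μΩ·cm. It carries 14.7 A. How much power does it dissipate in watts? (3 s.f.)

ρ = 113 μΩ·cm = 1.13×10^-6 Ω·m
A = π(d/2)² = π(4.4200e-04 m)² = 6.1375e-07 m²
L = m/(density·A) = 0.0102/(8500×6.1375e-07) = 1.955 m
R = ρL/A = (1.13×10^-6)(1.955)/(6.1375e-07) = 3.6 Ω
P = I²R = (14.7)² × 3.6 = 778 W

778 W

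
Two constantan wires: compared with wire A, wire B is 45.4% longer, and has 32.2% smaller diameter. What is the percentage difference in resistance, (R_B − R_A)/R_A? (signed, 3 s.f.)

216%

R ∝ L/d², so R_B/R_A = (1 + 45.4/100) × (1 − 32.2/100)⁻²
= 1.454 × 2.175 = 3.163
(R_B − R_A)/R_A = 3.163 − 1 = 216%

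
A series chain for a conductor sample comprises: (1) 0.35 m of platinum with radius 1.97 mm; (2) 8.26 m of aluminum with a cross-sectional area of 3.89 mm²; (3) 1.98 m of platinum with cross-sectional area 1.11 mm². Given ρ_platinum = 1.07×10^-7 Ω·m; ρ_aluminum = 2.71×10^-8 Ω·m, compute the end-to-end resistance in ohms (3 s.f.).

Seg 1: A = πr² = π(1.9700e-03 m)² = 1.219e-05 m²
R_1 = (1.07×10^-7)(0.35)/(1.219e-05) = 0.003072 Ω
Seg 2: A = 3.89 mm² = 3.890e-06 m²
R_2 = (2.71×10^-8)(8.26)/(3.890e-06) = 0.05754 Ω
Seg 3: A = 1.11 mm² = 1.110e-06 m²
R_3 = (1.07×10^-7)(1.98)/(1.110e-06) = 0.1909 Ω
R_total = R_1 + R_2 + R_3 = 0.251 Ω

0.251 Ω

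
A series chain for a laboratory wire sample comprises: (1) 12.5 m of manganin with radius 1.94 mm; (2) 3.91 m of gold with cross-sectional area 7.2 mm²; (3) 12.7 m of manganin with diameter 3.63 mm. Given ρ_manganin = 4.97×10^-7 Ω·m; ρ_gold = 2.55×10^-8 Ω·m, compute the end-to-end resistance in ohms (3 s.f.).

1.15 Ω

Seg 1: A = πr² = π(1.9400e-03 m)² = 1.182e-05 m²
R_1 = (4.97×10^-7)(12.5)/(1.182e-05) = 0.5254 Ω
Seg 2: A = 7.2 mm² = 7.200e-06 m²
R_2 = (2.55×10^-8)(3.91)/(7.200e-06) = 0.01385 Ω
Seg 3: A = π(d/2)² = π(1.8150e-03 m)² = 1.035e-05 m²
R_3 = (4.97×10^-7)(12.7)/(1.035e-05) = 0.6099 Ω
R_total = R_1 + R_2 + R_3 = 1.15 Ω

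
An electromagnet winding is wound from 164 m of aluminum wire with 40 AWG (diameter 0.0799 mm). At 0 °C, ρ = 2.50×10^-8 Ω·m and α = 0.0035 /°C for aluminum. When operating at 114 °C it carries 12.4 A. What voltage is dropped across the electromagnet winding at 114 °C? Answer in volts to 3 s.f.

14200 V

A = π(0.0799/2 mm)² = π(3.9950e-05 m)² = 5.014e-09 m²
R₍0₎ = ρL/A = (2.50×10^-8)(164)/(5.014e-09) = 817.7 Ω
R₍114₎ = R₍0₎(1 + αΔT) = 817.7 × (1 + 0.0035×114) = 1144 Ω
V = IR = 12.4 × 1144 = 14200 V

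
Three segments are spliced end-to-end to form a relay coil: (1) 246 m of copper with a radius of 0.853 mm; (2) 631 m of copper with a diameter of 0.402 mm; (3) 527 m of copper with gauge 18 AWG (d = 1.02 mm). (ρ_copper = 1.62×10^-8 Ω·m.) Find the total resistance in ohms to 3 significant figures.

92.7 Ω

Seg 1: A = πr² = π(8.5300e-04 m)² = 2.286e-06 m²
R_1 = (1.62×10^-8)(246)/(2.286e-06) = 1.743 Ω
Seg 2: A = π(d/2)² = π(2.0100e-04 m)² = 1.269e-07 m²
R_2 = (1.62×10^-8)(631)/(1.269e-07) = 80.54 Ω
Seg 3: A = π(1.02/2 mm)² = π(5.1000e-04 m)² = 8.171e-07 m²
R_3 = (1.62×10^-8)(527)/(8.171e-07) = 10.45 Ω
R_total = R_1 + R_2 + R_3 = 92.7 Ω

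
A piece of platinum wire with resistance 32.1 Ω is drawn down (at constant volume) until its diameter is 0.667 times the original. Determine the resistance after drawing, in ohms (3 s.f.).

Volume constant ⇒ L' = L/r² with r = 0.667. R' = ρL'/A' = ρ(L/r²)/(πr²d₀²/4) = R/r⁴.
R' = 5.052 × 32.1 = 162 Ω

162 Ω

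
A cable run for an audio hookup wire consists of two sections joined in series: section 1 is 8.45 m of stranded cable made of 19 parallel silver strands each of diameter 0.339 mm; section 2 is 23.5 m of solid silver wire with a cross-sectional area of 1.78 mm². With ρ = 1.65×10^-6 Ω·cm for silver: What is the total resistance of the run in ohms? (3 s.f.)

0.299 Ω

ρ = 1.65×10^-6 Ω·cm = 1.65×10^-8 Ω·m
Section 1: A_strand = π(1.6950e-04)² = 9.026e-08 m²; R₁ = ρL/(N·A_s) = (1.65×10^-8)(8.45)/(19×9.026e-08) = 0.0813 Ω
Section 2: A = 1.78 mm² = 1.780e-06 m²
R₂ = (1.65×10^-8)(23.5)/(1.780e-06) = 0.2178 Ω
R = R₁ + R₂ = 0.299 Ω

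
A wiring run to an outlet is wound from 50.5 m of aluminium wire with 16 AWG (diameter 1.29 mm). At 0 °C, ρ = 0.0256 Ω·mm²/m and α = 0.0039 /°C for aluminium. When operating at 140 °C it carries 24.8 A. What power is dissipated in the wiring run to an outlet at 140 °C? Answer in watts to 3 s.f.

941 W

ρ = 0.0256 Ω·mm²/m = 2.56×10^-8 Ω·m
A = π(1.29/2 mm)² = π(6.4500e-04 m)² = 1.307e-06 m²
R₍0₎ = ρL/A = (2.56×10^-8)(50.5)/(1.307e-06) = 0.9891 Ω
R₍140₎ = R₍0₎(1 + αΔT) = 0.9891 × (1 + 0.0039×140) = 1.529 Ω
P = I²R = (24.8)² × 1.529 = 941 W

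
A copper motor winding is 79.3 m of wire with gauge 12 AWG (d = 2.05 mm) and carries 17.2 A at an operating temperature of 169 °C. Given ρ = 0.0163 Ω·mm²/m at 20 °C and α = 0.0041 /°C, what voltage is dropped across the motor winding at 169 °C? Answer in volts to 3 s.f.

ρ = 0.0163 Ω·mm²/m = 1.63×10^-8 Ω·m
A = π(2.05/2 mm)² = π(1.0250e-03 m)² = 3.301e-06 m²
R₍20₎ = ρL/A = (1.63×10^-8)(79.3)/(3.301e-06) = 0.3916 Ω
R₍169₎ = R₍20₎(1 + αΔT) = 0.3916 × (1 + 0.0041×149) = 0.6309 Ω
V = IR = 17.2 × 0.6309 = 10.9 V

10.9 V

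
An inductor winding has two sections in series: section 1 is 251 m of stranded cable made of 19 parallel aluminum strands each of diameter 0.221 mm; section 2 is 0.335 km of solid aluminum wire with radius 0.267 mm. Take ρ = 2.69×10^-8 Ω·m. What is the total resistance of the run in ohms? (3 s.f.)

Section 1: A_strand = π(1.1050e-04)² = 3.836e-08 m²; R₁ = ρL/(N·A_s) = (2.69×10^-8)(251)/(19×3.836e-08) = 9.264 Ω
Section 2: A = πr² = π(2.6700e-04 m)² = 2.240e-07 m²
R₂ = (2.69×10^-8)(335)/(2.240e-07) = 40.24 Ω
R = R₁ + R₂ = 49.5 Ω

49.5 Ω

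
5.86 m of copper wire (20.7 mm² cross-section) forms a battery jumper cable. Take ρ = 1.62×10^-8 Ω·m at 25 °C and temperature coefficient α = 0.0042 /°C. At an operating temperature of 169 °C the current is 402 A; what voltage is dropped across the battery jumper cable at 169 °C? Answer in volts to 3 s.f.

A = 20.7 mm² = 2.070e-05 m²
R₍25₎ = ρL/A = (1.62×10^-8)(5.86)/(2.070e-05) = 0.004586 Ω
R₍169₎ = R₍25₎(1 + αΔT) = 0.004586 × (1 + 0.0042×144) = 0.00736 Ω
V = IR = 402 × 0.00736 = 2.96 V

2.96 V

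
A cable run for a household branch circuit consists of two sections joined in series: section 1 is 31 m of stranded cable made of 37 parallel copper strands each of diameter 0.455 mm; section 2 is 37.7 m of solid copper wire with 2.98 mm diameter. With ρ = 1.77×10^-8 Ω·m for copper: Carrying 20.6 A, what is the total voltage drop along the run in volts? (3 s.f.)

Section 1: A_strand = π(2.2750e-04)² = 1.626e-07 m²; R₁ = ρL/(N·A_s) = (1.77×10^-8)(31)/(37×1.626e-07) = 0.09121 Ω
Section 2: A = π(d/2)² = π(1.4900e-03 m)² = 6.975e-06 m²
R₂ = (1.77×10^-8)(37.7)/(6.975e-06) = 0.09567 Ω
R = R₁ + R₂ = 0.1869 Ω
V = IR = 20.6 × 0.1869 = 3.85 V

3.85 V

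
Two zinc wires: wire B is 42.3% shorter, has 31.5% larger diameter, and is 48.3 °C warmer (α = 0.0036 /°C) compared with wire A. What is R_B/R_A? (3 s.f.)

R ∝ ρL/d² with ρ ∝ (1+αΔT), so R_B/R_A = (1 − 42.3/100) × (1 + 31.5/100)⁻² × (1 + 0.0036×48.3)
= 0.577 × 0.5783 × 1.174 = 0.392

0.392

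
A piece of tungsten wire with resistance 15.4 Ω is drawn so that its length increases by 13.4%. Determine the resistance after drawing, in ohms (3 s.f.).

k = 1 + 13.4/100 = 1.134; volume constant ⇒ A' = A/k, so R' = k²R.
R' = 1.286 × 15.4 = 19.8 Ω

19.8 Ω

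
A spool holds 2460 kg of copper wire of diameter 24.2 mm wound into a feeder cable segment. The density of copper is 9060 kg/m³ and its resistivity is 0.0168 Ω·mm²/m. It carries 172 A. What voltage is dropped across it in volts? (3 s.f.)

3.71 V

ρ = 0.0168 Ω·mm²/m = 1.68×10^-8 Ω·m
A = π(d/2)² = π(1.2100e-02 m)² = 4.5996e-04 m²
L = m/(density·A) = 2460/(9060×4.5996e-04) = 590.3 m
R = ρL/A = (1.68×10^-8)(590.3)/(4.5996e-04) = 0.02156 Ω
V = IR = 172 × 0.02156 = 3.71 V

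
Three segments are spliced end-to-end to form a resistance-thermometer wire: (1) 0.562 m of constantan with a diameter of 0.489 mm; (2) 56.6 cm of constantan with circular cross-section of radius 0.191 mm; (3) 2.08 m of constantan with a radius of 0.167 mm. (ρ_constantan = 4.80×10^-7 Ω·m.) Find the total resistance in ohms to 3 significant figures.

Seg 1: A = π(d/2)² = π(2.4450e-04 m)² = 1.878e-07 m²
R_1 = (4.80×10^-7)(0.562)/(1.878e-07) = 1.436 Ω
Seg 2: A = πr² = π(1.9100e-04 m)² = 1.146e-07 m²
R_2 = (4.80×10^-7)(0.566)/(1.146e-07) = 2.371 Ω
Seg 3: A = πr² = π(1.6700e-04 m)² = 8.762e-08 m²
R_3 = (4.80×10^-7)(2.08)/(8.762e-08) = 11.4 Ω
R_total = R_1 + R_2 + R_3 = 15.2 Ω

15.2 Ω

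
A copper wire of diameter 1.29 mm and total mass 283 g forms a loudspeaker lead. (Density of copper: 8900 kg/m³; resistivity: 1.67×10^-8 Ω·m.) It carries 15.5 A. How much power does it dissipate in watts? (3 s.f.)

A = π(d/2)² = π(6.4500e-04 m)² = 1.3070e-06 m²
L = m/(density·A) = 0.283/(8900×1.3070e-06) = 24.33 m
R = ρL/A = (1.67×10^-8)(24.33)/(1.3070e-06) = 0.3109 Ω
P = I²R = (15.5)² × 0.3109 = 74.7 W

74.7 W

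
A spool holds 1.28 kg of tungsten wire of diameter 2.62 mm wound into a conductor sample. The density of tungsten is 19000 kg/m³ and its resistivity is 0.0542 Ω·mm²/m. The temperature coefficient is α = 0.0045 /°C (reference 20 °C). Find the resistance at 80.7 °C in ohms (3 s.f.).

ρ = 0.0542 Ω·mm²/m = 5.42×10^-8 Ω·m
A = π(d/2)² = π(1.3100e-03 m)² = 5.3913e-06 m²
L = m/(density·A) = 1.28/(19000×5.3913e-06) = 12.5 m
R = ρL/A = (5.42×10^-8)(12.5)/(5.3913e-06) = 0.1256 Ω
R(80.7 °C) = 0.1256 × (1 + 0.0045×60.7) = 0.160 Ω

0.160 Ω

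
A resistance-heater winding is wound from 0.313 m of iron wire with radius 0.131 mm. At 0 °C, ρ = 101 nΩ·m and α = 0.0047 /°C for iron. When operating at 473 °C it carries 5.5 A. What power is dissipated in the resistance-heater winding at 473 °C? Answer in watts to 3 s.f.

57.2 W

ρ = 101 nΩ·m = 1.01×10^-7 Ω·m
A = πr² = π(1.3100e-04 m)² = 5.391e-08 m²
R₍0₎ = ρL/A = (1.01×10^-7)(0.313)/(5.391e-08) = 0.5864 Ω
R₍473₎ = R₍0₎(1 + αΔT) = 0.5864 × (1 + 0.0047×473) = 1.89 Ω
P = I²R = (5.5)² × 1.89 = 57.2 W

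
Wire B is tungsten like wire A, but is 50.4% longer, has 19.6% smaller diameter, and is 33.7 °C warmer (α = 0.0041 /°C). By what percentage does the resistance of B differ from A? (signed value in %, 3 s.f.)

R ∝ ρL/d² with ρ ∝ (1+αΔT), so R_B/R_A = (1 + 50.4/100) × (1 − 19.6/100)⁻² × (1 + 0.0041×33.7)
= 1.504 × 1.547 × 1.138 = 2.648
(R_B − R_A)/R_A = 2.648 − 1 = 165%

165%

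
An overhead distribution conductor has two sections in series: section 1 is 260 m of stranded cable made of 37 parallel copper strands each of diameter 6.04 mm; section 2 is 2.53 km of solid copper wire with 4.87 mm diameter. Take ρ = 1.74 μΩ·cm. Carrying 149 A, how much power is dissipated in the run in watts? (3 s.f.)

52600 W

ρ = 1.74 μΩ·cm = 1.74×10^-8 Ω·m
Section 1: A_strand = π(3.0200e-03)² = 2.865e-05 m²; R₁ = ρL/(N·A_s) = (1.74×10^-8)(260)/(37×2.865e-05) = 0.004267 Ω
Section 2: A = π(d/2)² = π(2.4350e-03 m)² = 1.863e-05 m²
R₂ = (1.74×10^-8)(2530)/(1.863e-05) = 2.363 Ω
R = R₁ + R₂ = 2.368 Ω
P = I²R = (149)² × 2.368 = 52600 W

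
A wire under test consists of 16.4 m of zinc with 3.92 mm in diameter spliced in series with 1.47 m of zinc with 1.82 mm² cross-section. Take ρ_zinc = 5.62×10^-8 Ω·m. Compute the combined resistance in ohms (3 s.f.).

Segment 1: A = π(d/2)² = π(1.9600e-03 m)² = 1.207e-05 m²
R₁ = ρL/A = (5.62×10^-8)(16.4)/(1.207e-05) = 0.07637 Ω
Segment 2: A = 1.82 mm² = 1.820e-06 m²
R₂ = (5.62×10^-8)(1.47)/(1.820e-06) = 0.04539 Ω
R = R₁ + R₂ = 0.122 Ω

0.122 Ω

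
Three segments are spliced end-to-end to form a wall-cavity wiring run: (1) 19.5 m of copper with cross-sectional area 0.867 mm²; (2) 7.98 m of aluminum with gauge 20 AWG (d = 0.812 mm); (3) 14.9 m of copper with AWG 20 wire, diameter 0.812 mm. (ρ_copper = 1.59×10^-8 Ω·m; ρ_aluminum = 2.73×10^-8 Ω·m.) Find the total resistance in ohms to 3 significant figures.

1.24 Ω

Seg 1: A = 0.867 mm² = 8.670e-07 m²
R_1 = (1.59×10^-8)(19.5)/(8.670e-07) = 0.3576 Ω
Seg 2: A = π(0.812/2 mm)² = π(4.0600e-04 m)² = 5.178e-07 m²
R_2 = (2.73×10^-8)(7.98)/(5.178e-07) = 0.4207 Ω
Seg 3: A = π(0.812/2 mm)² = π(4.0600e-04 m)² = 5.178e-07 m²
R_3 = (1.59×10^-8)(14.9)/(5.178e-07) = 0.4575 Ω
R_total = R_1 + R_2 + R_3 = 1.24 Ω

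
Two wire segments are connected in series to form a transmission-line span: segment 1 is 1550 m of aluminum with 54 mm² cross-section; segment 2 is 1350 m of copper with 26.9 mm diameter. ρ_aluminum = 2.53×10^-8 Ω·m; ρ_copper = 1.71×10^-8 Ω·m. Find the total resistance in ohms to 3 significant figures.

Segment 1: A = 54 mm² = 5.400e-05 m²
R₁ = ρL/A = (2.53×10^-8)(1550)/(5.400e-05) = 0.7262 Ω
Segment 2: A = π(d/2)² = π(1.3450e-02 m)² = 5.683e-04 m²
R₂ = (1.71×10^-8)(1350)/(5.683e-04) = 0.04062 Ω
R = R₁ + R₂ = 0.767 Ω

0.767 Ω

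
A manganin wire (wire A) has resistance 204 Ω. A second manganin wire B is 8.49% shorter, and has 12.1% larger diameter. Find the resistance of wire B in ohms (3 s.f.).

149 Ω

R ∝ L/d², so R_B/R_A = (1 − 8.49/100) × (1 + 12.1/100)⁻²
= 0.9151 × 0.7958 = 0.7282
R_B = 0.7282 × 204 = 149 Ω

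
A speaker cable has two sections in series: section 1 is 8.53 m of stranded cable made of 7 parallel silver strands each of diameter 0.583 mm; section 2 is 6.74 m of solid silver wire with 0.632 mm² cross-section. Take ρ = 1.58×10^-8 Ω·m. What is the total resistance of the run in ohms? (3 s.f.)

Section 1: A_strand = π(2.9150e-04)² = 2.669e-07 m²; R₁ = ρL/(N·A_s) = (1.58×10^-8)(8.53)/(7×2.669e-07) = 0.07212 Ω
Section 2: A = 0.632 mm² = 6.320e-07 m²
R₂ = (1.58×10^-8)(6.74)/(6.320e-07) = 0.1685 Ω
R = R₁ + R₂ = 0.241 Ω

0.241 Ω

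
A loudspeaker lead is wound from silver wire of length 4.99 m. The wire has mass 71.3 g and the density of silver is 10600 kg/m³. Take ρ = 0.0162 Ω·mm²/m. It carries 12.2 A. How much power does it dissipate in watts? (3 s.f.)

8.93 W

ρ = 0.0162 Ω·mm²/m = 1.62×10^-8 Ω·m
A = m/(density·L) = 0.0713/(10600×4.99) = 1.3480e-06 m²
R = ρL/A = (1.62×10^-8)(4.99)/(1.3480e-06) = 0.05997 Ω
P = I²R = (12.2)² × 0.05997 = 8.93 W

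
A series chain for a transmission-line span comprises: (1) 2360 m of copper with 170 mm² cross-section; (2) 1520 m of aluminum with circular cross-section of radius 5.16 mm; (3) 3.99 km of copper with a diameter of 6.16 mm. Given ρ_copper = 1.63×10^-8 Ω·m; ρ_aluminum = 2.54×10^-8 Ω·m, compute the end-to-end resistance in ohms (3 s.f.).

2.87 Ω

Seg 1: A = 170 mm² = 1.700e-04 m²
R_1 = (1.63×10^-8)(2360)/(1.700e-04) = 0.2263 Ω
Seg 2: A = πr² = π(5.1600e-03 m)² = 8.365e-05 m²
R_2 = (2.54×10^-8)(1520)/(8.365e-05) = 0.4616 Ω
Seg 3: A = π(d/2)² = π(3.0800e-03 m)² = 2.980e-05 m²
R_3 = (1.63×10^-8)(3990)/(2.980e-05) = 2.182 Ω
R_total = R_1 + R_2 + R_3 = 2.87 Ω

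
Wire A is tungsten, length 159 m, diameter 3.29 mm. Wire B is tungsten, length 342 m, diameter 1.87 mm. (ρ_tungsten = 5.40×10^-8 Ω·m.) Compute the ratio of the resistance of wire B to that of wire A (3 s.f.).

6.66

R ∝ ρL/d², so R_B/R_A = (L_B/L_A) × (d_A/d_B)²
= (342/159) × (3.29/1.87)² = 6.66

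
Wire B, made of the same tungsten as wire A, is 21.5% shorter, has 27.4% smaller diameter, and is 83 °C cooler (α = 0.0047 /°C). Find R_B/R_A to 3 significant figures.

R ∝ ρL/d² with ρ ∝ (1+αΔT), so R_B/R_A = (1 − 21.5/100) × (1 − 27.4/100)⁻² × (1 − 0.0047×83)
= 0.785 × 1.897 × 0.6099 = 0.908

0.908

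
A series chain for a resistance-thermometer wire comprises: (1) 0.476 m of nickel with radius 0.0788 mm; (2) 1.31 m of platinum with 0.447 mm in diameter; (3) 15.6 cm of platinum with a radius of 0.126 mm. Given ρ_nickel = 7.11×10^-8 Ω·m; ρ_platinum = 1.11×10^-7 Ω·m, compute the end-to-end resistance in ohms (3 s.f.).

3.01 Ω

Seg 1: A = πr² = π(7.8800e-05 m)² = 1.951e-08 m²
R_1 = (7.11×10^-8)(0.476)/(1.951e-08) = 1.735 Ω
Seg 2: A = π(d/2)² = π(2.2350e-04 m)² = 1.569e-07 m²
R_2 = (1.11×10^-7)(1.31)/(1.569e-07) = 0.9266 Ω
Seg 3: A = πr² = π(1.2600e-04 m)² = 4.988e-08 m²
R_3 = (1.11×10^-7)(0.156)/(4.988e-08) = 0.3472 Ω
R_total = R_1 + R_2 + R_3 = 3.01 Ω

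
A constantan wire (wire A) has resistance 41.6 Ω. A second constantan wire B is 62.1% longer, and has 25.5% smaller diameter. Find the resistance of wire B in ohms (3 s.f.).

121 Ω

R ∝ L/d², so R_B/R_A = (1 + 62.1/100) × (1 − 25.5/100)⁻²
= 1.621 × 1.802 = 2.921
R_B = 2.921 × 41.6 = 121 Ω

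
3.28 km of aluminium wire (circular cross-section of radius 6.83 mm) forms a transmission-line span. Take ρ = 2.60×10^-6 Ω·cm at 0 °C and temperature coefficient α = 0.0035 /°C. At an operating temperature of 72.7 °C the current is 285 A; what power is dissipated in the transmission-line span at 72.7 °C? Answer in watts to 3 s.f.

ρ = 2.60×10^-6 Ω·cm = 2.60×10^-8 Ω·m
A = πr² = π(6.8300e-03 m)² = 1.466e-04 m²
R₍0₎ = ρL/A = (2.60×10^-8)(3280)/(1.466e-04) = 0.5819 Ω
R₍72.7₎ = R₍0₎(1 + αΔT) = 0.5819 × (1 + 0.0035×72.7) = 0.73 Ω
P = I²R = (285)² × 0.73 = 59300 W

59300 W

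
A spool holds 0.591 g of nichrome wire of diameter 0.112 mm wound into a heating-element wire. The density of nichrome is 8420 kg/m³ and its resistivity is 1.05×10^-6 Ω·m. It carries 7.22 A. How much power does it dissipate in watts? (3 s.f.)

39600 W

A = π(d/2)² = π(5.6000e-05 m)² = 9.8520e-09 m²
L = m/(density·A) = 5.910×10^-4/(8420×9.8520e-09) = 7.124 m
R = ρL/A = (1.05×10^-6)(7.124)/(9.8520e-09) = 759.3 Ω
P = I²R = (7.22)² × 759.3 = 39600 W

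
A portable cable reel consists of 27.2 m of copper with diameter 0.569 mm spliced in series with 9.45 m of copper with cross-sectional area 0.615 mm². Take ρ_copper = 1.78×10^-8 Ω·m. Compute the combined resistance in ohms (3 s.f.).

2.18 Ω

Segment 1: A = π(d/2)² = π(2.8450e-04 m)² = 2.543e-07 m²
R₁ = ρL/A = (1.78×10^-8)(27.2)/(2.543e-07) = 1.904 Ω
Segment 2: A = 0.615 mm² = 6.150e-07 m²
R₂ = (1.78×10^-8)(9.45)/(6.150e-07) = 0.2735 Ω
R = R₁ + R₂ = 2.18 Ω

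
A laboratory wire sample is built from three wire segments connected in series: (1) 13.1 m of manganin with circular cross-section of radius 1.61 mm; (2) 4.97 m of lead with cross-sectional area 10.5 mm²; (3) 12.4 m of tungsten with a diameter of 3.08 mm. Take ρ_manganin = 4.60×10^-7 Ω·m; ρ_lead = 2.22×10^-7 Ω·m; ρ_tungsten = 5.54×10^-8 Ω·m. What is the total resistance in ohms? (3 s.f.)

Seg 1: A = πr² = π(1.6100e-03 m)² = 8.143e-06 m²
R_1 = (4.60×10^-7)(13.1)/(8.143e-06) = 0.74 Ω
Seg 2: A = 10.5 mm² = 1.050e-05 m²
R_2 = (2.22×10^-7)(4.97)/(1.050e-05) = 0.1051 Ω
Seg 3: A = π(d/2)² = π(1.5400e-03 m)² = 7.451e-06 m²
R_3 = (5.54×10^-8)(12.4)/(7.451e-06) = 0.0922 Ω
R_total = R_1 + R_2 + R_3 = 0.937 Ω

0.937 Ω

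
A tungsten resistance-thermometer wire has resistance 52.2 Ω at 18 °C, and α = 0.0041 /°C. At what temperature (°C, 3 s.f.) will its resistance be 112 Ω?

R = R₀(1 + α(T − T₀)) ⇒ T = T₀ + (R/R₀ − 1)/α
T = 18 + (112/52.2 − 1)/0.0041 = 18 + (1.146)/0.0041 = 297 °C

297 °C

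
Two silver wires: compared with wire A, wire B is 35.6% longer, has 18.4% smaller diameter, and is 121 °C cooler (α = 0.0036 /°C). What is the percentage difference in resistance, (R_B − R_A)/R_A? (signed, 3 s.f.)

14.9%

R ∝ ρL/d² with ρ ∝ (1+αΔT), so R_B/R_A = (1 + 35.6/100) × (1 − 18.4/100)⁻² × (1 − 0.0036×121)
= 1.356 × 1.502 × 0.5644 = 1.149
(R_B − R_A)/R_A = 1.149 − 1 = 14.9%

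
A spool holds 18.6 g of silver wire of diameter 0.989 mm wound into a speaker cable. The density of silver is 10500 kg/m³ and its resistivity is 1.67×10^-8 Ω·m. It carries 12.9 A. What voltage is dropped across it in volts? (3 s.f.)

A = π(d/2)² = π(4.9450e-04 m)² = 7.6821e-07 m²
L = m/(density·A) = 0.0186/(10500×7.6821e-07) = 2.306 m
R = ρL/A = (1.67×10^-8)(2.306)/(7.6821e-07) = 0.05013 Ω
V = IR = 12.9 × 0.05013 = 0.647 V

0.647 V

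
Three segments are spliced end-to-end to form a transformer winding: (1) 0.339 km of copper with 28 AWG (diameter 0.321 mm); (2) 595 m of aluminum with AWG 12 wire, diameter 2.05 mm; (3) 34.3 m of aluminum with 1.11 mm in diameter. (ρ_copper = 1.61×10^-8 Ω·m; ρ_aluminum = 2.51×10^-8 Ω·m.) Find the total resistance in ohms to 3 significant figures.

Seg 1: A = π(0.321/2 mm)² = π(1.6050e-04 m)² = 8.093e-08 m²
R_1 = (1.61×10^-8)(339)/(8.093e-08) = 67.44 Ω
Seg 2: A = π(2.05/2 mm)² = π(1.0250e-03 m)² = 3.301e-06 m²
R_2 = (2.51×10^-8)(595)/(3.301e-06) = 4.525 Ω
Seg 3: A = π(d/2)² = π(5.5500e-04 m)² = 9.677e-07 m²
R_3 = (2.51×10^-8)(34.3)/(9.677e-07) = 0.8897 Ω
R_total = R_1 + R_2 + R_3 = 72.9 Ω

72.9 Ω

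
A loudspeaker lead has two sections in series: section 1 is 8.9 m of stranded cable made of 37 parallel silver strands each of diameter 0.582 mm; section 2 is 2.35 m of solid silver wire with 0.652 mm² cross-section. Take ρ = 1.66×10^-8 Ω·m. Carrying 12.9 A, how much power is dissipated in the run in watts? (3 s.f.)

Section 1: A_strand = π(2.9100e-04)² = 2.660e-07 m²; R₁ = ρL/(N·A_s) = (1.66×10^-8)(8.9)/(37×2.660e-07) = 0.01501 Ω
Section 2: A = 0.652 mm² = 6.520e-07 m²
R₂ = (1.66×10^-8)(2.35)/(6.520e-07) = 0.05983 Ω
R = R₁ + R₂ = 0.07484 Ω
P = I²R = (12.9)² × 0.07484 = 12.5 W

12.5 W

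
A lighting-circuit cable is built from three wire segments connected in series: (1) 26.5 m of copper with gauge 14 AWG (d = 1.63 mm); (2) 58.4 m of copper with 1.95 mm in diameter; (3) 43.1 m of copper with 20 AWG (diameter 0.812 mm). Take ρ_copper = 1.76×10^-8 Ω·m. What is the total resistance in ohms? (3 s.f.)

Seg 1: A = π(1.63/2 mm)² = π(8.1500e-04 m)² = 2.087e-06 m²
R_1 = (1.76×10^-8)(26.5)/(2.087e-06) = 0.2235 Ω
Seg 2: A = π(d/2)² = π(9.7500e-04 m)² = 2.986e-06 m²
R_2 = (1.76×10^-8)(58.4)/(2.986e-06) = 0.3442 Ω
Seg 3: A = π(0.812/2 mm)² = π(4.0600e-04 m)² = 5.178e-07 m²
R_3 = (1.76×10^-8)(43.1)/(5.178e-07) = 1.465 Ω
R_total = R_1 + R_2 + R_3 = 2.03 Ω

2.03 Ω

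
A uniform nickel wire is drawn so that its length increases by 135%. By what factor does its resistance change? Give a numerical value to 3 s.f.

5.52

k = 1 + 135/100 = 2.35; volume constant ⇒ A' = A/k, so R' = k²R.
Factor = 5.52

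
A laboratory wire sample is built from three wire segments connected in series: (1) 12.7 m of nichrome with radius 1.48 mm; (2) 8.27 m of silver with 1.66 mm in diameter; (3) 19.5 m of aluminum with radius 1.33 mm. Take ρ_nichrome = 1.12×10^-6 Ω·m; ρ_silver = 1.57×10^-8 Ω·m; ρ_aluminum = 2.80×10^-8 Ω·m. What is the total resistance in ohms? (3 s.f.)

2.23 Ω

Seg 1: A = πr² = π(1.4800e-03 m)² = 6.881e-06 m²
R_1 = (1.12×10^-6)(12.7)/(6.881e-06) = 2.067 Ω
Seg 2: A = π(d/2)² = π(8.3000e-04 m)² = 2.164e-06 m²
R_2 = (1.57×10^-8)(8.27)/(2.164e-06) = 0.05999 Ω
Seg 3: A = πr² = π(1.3300e-03 m)² = 5.557e-06 m²
R_3 = (2.80×10^-8)(19.5)/(5.557e-06) = 0.09825 Ω
R_total = R_1 + R_2 + R_3 = 2.23 Ω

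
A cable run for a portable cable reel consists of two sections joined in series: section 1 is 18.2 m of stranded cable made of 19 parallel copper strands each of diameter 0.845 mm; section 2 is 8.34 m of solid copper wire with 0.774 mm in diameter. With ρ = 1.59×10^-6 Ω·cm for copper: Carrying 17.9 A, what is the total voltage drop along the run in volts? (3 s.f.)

ρ = 1.59×10^-6 Ω·cm = 1.59×10^-8 Ω·m
Section 1: A_strand = π(4.2250e-04)² = 5.608e-07 m²; R₁ = ρL/(N·A_s) = (1.59×10^-8)(18.2)/(19×5.608e-07) = 0.02716 Ω
Section 2: A = π(d/2)² = π(3.8700e-04 m)² = 4.705e-07 m²
R₂ = (1.59×10^-8)(8.34)/(4.705e-07) = 0.2818 Ω
R = R₁ + R₂ = 0.309 Ω
V = IR = 17.9 × 0.309 = 5.53 V

5.53 V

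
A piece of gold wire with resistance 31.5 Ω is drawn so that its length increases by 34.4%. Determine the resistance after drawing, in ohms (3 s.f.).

k = 1 + 34.4/100 = 1.344; volume constant ⇒ A' = A/k, so R' = k²R.
R' = 1.806 × 31.5 = 56.9 Ω

56.9 Ω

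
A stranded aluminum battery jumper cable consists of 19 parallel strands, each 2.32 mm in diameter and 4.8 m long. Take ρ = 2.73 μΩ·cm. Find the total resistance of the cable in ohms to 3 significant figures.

0.00163 Ω

ρ = 2.73 μΩ·cm = 2.73×10^-8 Ω·m
A_strand = π(1.1600e-03 m)² = 4.227e-06 m²
R_strand = ρL/A = (2.73×10^-8)(4.8)/(4.227e-06) = 0.031 Ω
R_total = R_strand/N = 0.031/19 = 0.00163 Ω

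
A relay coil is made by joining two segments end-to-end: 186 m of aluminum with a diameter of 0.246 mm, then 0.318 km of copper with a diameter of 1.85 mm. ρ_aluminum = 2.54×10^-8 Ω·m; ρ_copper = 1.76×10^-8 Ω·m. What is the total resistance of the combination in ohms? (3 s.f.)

Segment 1: A = π(d/2)² = π(1.2300e-04 m)² = 4.753e-08 m²
R₁ = ρL/A = (2.54×10^-8)(186)/(4.753e-08) = 99.4 Ω
Segment 2: A = π(d/2)² = π(9.2500e-04 m)² = 2.688e-06 m²
R₂ = (1.76×10^-8)(318)/(2.688e-06) = 2.082 Ω
R = R₁ + R₂ = 101 Ω

101 Ω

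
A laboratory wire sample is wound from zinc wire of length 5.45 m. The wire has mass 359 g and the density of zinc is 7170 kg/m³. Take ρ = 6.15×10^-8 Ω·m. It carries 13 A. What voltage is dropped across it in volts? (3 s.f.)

A = m/(density·L) = 0.359/(7170×5.45) = 9.1871e-06 m²
R = ρL/A = (6.15×10^-8)(5.45)/(9.1871e-06) = 0.03648 Ω
V = IR = 13 × 0.03648 = 0.474 V

0.474 V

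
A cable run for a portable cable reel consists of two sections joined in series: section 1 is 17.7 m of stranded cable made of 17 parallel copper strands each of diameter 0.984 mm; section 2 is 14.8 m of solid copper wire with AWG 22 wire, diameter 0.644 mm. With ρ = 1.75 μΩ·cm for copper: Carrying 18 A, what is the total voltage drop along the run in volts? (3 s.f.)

ρ = 1.75 μΩ·cm = 1.75×10^-8 Ω·m
Section 1: A_strand = π(4.9200e-04)² = 7.605e-07 m²; R₁ = ρL/(N·A_s) = (1.75×10^-8)(17.7)/(17×7.605e-07) = 0.02396 Ω
Section 2: A = π(0.644/2 mm)² = π(3.2200e-04 m)² = 3.257e-07 m²
R₂ = (1.75×10^-8)(14.8)/(3.257e-07) = 0.7951 Ω
R = R₁ + R₂ = 0.8191 Ω
V = IR = 18 × 0.8191 = 14.7 V

14.7 V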